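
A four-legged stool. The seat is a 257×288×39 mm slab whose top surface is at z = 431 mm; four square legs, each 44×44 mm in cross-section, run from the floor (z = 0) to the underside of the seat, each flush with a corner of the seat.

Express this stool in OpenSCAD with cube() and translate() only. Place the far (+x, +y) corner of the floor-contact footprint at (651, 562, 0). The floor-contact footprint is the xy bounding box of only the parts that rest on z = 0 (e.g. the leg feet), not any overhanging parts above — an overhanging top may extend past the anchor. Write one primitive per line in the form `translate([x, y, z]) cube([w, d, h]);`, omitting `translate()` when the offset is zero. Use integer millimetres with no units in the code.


// leg_h = 431 - 39 = 392
translate([394, 274, 392]) cube([257, 288, 39]);
translate([394, 274, 0]) cube([44, 44, 392]);
translate([607, 274, 0]) cube([44, 44, 392]);
translate([394, 518, 0]) cube([44, 44, 392]);
translate([607, 518, 0]) cube([44, 44, 392]);


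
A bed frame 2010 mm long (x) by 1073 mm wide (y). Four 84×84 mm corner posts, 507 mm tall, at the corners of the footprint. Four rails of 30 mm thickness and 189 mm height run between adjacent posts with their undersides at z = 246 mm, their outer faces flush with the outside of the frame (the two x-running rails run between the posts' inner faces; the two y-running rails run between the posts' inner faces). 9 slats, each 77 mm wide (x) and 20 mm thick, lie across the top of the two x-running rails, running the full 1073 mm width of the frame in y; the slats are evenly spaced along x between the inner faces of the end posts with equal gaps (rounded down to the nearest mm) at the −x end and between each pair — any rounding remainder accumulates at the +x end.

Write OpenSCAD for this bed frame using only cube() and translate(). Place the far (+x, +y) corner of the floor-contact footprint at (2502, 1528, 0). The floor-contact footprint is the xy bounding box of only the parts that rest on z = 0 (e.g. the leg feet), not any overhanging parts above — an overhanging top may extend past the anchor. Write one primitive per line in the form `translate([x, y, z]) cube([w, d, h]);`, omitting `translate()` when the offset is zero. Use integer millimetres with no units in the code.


translate([492, 455, 0]) cube([84, 84, 507]);
translate([492, 1444, 0]) cube([84, 84, 507]);
translate([2418, 455, 0]) cube([84, 84, 507]);
translate([2418, 1444, 0]) cube([84, 84, 507]);
translate([576, 455, 246]) cube([1842, 30, 189]);
translate([576, 1498, 246]) cube([1842, 30, 189]);
translate([492, 539, 246]) cube([30, 905, 189]);
translate([2472, 539, 246]) cube([30, 905, 189]);
translate([690, 455, 435]) cube([77, 1073, 20]);
translate([881, 455, 435]) cube([77, 1073, 20]);
translate([1072, 455, 435]) cube([77, 1073, 20]);
translate([1263, 455, 435]) cube([77, 1073, 20]);
translate([1454, 455, 435]) cube([77, 1073, 20]);
translate([1645, 455, 435]) cube([77, 1073, 20]);
translate([1836, 455, 435]) cube([77, 1073, 20]);
translate([2027, 455, 435]) cube([77, 1073, 20]);
translate([2218, 455, 435]) cube([77, 1073, 20]);


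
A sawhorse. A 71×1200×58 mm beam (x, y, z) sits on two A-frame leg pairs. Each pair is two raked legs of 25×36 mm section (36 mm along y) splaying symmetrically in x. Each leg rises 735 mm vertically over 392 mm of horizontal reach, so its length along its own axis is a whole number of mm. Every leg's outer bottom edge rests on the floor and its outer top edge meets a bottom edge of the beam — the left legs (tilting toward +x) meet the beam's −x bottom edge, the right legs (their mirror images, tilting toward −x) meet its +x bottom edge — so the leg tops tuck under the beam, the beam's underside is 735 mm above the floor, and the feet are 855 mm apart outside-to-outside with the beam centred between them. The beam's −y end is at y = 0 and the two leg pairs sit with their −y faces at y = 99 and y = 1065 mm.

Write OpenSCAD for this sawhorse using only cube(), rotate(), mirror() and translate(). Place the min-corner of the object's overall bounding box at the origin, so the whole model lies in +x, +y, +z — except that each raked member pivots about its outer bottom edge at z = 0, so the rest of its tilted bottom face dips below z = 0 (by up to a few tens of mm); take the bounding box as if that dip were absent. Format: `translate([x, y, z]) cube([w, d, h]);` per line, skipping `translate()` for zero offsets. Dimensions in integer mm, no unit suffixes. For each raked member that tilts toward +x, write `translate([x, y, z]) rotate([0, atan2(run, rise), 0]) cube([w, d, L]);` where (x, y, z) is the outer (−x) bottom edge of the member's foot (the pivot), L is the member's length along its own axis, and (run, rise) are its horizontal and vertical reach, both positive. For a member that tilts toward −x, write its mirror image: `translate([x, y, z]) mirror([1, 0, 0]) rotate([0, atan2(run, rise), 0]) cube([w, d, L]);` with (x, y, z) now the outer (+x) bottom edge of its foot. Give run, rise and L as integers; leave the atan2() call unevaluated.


// leg length = √(392² + 735²) = 833
// right-leg outer foot x = 2·392 + 71 = 855
// beam min-corner = (392, 0, 735)
translate([392, 0, 735]) cube([71, 1200, 58]);
translate([0, 99, 0]) rotate([0, atan2(392, 735), 0]) cube([25, 36, 833]);
translate([855, 99, 0]) mirror([1, 0, 0]) rotate([0, atan2(392, 735), 0]) cube([25, 36, 833]);
translate([0, 1065, 0]) rotate([0, atan2(392, 735), 0]) cube([25, 36, 833]);
translate([855, 1065, 0]) mirror([1, 0, 0]) rotate([0, atan2(392, 735), 0]) cube([25, 36, 833]);


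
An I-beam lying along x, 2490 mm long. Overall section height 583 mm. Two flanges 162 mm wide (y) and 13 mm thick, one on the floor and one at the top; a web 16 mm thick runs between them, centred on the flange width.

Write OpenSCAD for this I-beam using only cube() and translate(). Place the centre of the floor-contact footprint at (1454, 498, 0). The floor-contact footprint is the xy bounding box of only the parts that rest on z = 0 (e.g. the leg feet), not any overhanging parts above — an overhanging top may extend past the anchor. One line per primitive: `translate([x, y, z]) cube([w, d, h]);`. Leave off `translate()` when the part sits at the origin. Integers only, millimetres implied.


translate([209, 417, 0]) cube([2490, 162, 13]);
translate([209, 490, 13]) cube([2490, 16, 557]);
translate([209, 417, 570]) cube([2490, 162, 13]);


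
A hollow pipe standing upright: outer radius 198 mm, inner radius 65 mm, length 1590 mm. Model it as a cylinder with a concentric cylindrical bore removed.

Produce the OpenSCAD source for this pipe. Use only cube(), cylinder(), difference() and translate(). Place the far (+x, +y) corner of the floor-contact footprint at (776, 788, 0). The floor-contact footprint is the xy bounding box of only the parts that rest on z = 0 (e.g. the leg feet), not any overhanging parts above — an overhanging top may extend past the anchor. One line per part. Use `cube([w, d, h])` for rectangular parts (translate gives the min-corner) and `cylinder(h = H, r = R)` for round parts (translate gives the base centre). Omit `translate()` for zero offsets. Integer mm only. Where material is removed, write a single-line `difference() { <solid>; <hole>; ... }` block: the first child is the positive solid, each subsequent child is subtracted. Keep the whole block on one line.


difference() { translate([578, 590, 0]) cylinder(h = 1590, r = 198); translate([578, 590, 0]) cylinder(h = 1590, r = 65); }


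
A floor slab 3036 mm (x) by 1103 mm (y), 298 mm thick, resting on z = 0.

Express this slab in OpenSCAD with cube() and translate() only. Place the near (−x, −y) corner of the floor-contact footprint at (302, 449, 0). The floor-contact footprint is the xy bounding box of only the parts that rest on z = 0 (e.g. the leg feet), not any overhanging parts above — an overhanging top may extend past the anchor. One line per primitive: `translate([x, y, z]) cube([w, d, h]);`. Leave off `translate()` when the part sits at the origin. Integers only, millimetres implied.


translate([302, 449, 0]) cube([3036, 1103, 298]);


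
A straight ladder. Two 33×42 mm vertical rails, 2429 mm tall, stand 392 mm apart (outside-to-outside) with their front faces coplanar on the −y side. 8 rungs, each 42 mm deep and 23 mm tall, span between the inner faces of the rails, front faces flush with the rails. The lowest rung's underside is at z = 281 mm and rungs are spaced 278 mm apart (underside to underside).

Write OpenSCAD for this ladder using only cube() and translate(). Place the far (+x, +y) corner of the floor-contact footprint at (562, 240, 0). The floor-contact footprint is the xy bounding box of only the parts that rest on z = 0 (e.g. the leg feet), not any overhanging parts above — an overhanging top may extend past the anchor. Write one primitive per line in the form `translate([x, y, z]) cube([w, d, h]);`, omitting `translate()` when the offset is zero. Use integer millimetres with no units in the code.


// rung span = 392 - 2*33 = 326
// rung[k] z = 281 + k*278
translate([170, 198, 0]) cube([33, 42, 2429]);
translate([529, 198, 0]) cube([33, 42, 2429]);
translate([203, 198, 281]) cube([326, 42, 23]);
translate([203, 198, 559]) cube([326, 42, 23]);
translate([203, 198, 837]) cube([326, 42, 23]);
translate([203, 198, 1115]) cube([326, 42, 23]);
translate([203, 198, 1393]) cube([326, 42, 23]);
translate([203, 198, 1671]) cube([326, 42, 23]);
translate([203, 198, 1949]) cube([326, 42, 23]);
translate([203, 198, 2227]) cube([326, 42, 23]);


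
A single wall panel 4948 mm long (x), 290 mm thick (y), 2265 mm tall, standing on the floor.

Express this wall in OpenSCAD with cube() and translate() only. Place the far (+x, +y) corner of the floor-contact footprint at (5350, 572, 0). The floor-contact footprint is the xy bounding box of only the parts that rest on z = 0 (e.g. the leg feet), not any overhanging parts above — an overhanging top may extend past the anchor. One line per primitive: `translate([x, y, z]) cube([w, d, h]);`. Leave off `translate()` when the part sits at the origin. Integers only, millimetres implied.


translate([402, 282, 0]) cube([4948, 290, 2265]);


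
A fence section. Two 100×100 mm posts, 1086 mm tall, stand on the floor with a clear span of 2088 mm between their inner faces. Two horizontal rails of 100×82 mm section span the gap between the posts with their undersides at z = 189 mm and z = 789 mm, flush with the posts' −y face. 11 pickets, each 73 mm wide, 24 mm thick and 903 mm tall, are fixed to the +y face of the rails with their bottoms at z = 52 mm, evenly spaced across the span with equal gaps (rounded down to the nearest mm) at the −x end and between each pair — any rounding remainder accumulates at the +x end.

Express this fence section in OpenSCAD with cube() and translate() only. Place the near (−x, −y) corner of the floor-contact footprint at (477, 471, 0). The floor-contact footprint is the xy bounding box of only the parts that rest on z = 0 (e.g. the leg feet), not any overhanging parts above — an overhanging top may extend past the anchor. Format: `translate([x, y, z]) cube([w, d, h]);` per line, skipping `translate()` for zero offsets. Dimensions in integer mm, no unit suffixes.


translate([477, 471, 0]) cube([100, 100, 1086]);
translate([2665, 471, 0]) cube([100, 100, 1086]);
translate([577, 471, 189]) cube([2088, 100, 82]);
translate([577, 471, 789]) cube([2088, 100, 82]);
translate([684, 571, 52]) cube([73, 24, 903]);
translate([864, 571, 52]) cube([73, 24, 903]);
translate([1044, 571, 52]) cube([73, 24, 903]);
translate([1224, 571, 52]) cube([73, 24, 903]);
translate([1404, 571, 52]) cube([73, 24, 903]);
translate([1584, 571, 52]) cube([73, 24, 903]);
translate([1764, 571, 52]) cube([73, 24, 903]);
translate([1944, 571, 52]) cube([73, 24, 903]);
translate([2124, 571, 52]) cube([73, 24, 903]);
translate([2304, 571, 52]) cube([73, 24, 903]);
translate([2484, 571, 52]) cube([73, 24, 903]);


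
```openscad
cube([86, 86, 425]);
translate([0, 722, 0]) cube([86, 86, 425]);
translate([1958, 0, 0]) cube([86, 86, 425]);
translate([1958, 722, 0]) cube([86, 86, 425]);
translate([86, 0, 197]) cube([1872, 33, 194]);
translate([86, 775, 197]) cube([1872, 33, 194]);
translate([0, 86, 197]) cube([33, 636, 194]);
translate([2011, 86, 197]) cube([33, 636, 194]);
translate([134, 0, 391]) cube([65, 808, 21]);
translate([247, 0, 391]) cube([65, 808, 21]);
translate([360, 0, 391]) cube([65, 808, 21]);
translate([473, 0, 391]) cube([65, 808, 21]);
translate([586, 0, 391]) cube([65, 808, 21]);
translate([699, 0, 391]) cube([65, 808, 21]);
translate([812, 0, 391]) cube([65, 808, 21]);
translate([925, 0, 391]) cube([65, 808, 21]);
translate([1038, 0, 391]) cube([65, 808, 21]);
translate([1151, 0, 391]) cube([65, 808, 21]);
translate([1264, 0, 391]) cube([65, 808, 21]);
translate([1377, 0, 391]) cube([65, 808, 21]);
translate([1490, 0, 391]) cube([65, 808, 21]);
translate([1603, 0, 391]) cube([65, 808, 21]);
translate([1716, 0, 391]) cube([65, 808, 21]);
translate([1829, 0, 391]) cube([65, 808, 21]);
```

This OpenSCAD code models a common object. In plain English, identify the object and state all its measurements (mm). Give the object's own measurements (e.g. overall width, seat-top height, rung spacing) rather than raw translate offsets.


A bed frame 2044 mm long (x) by 808 mm wide (y). Four 86×86 mm corner posts, 425 mm tall, at the corners of the footprint. Four rails of 33 mm thickness and 194 mm height run between adjacent posts with their undersides at z = 197 mm, their outer faces flush with the outside of the frame (the two x-running rails run between the posts' inner faces; the two y-running rails run between the posts' inner faces). 16 slats, each 65 mm wide (x) and 21 mm thick, lie across the top of the two x-running rails, running the full 808 mm width of the frame in y; along x they sit between the end posts with a 48 mm gap after the −x posts and between neighbouring slats, leaving 64 mm before the +x posts.


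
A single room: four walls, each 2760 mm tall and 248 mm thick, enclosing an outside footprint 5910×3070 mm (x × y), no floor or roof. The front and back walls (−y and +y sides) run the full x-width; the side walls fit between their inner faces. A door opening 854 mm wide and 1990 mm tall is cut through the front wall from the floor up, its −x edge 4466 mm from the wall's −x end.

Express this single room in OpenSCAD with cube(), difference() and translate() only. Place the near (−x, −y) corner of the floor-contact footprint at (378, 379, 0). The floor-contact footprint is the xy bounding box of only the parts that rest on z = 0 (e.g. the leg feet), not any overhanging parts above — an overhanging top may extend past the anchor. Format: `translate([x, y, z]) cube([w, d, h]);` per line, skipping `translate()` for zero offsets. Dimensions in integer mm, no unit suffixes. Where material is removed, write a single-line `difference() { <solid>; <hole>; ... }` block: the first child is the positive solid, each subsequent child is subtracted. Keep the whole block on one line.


difference() { translate([378, 379, 0]) cube([5910, 248, 2760]); translate([4844, 379, 0]) cube([854, 248, 1990]); }
translate([378, 3201, 0]) cube([5910, 248, 2760]);
translate([378, 627, 0]) cube([248, 2574, 2760]);
translate([6040, 627, 0]) cube([248, 2574, 2760]);


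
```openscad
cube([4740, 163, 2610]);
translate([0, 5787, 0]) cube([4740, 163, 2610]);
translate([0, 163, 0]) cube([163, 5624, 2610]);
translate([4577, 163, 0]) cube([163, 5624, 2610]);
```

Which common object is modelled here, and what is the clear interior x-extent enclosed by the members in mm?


A house (or room) frame. The interior width is 4414 mm.

Four 2610 mm walls enclosing a rectangle with no floor or roof — a room or house frame. Outside width is 4740 mm and wall thickness is 163 mm, so the interior width is 4740 − 2 × 163 = 4414 mm.


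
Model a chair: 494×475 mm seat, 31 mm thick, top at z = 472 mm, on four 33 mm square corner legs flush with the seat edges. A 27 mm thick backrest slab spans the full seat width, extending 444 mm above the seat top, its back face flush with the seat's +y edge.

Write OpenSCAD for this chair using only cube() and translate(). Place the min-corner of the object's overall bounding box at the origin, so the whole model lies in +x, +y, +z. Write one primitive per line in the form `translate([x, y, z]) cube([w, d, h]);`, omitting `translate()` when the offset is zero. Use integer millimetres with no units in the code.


translate([0, 0, 441]) cube([494, 475, 31]);
cube([33, 33, 441]);
translate([461, 0, 0]) cube([33, 33, 441]);
translate([0, 442, 0]) cube([33, 33, 441]);
translate([461, 442, 0]) cube([33, 33, 441]);
translate([0, 448, 472]) cube([494, 27, 444]);


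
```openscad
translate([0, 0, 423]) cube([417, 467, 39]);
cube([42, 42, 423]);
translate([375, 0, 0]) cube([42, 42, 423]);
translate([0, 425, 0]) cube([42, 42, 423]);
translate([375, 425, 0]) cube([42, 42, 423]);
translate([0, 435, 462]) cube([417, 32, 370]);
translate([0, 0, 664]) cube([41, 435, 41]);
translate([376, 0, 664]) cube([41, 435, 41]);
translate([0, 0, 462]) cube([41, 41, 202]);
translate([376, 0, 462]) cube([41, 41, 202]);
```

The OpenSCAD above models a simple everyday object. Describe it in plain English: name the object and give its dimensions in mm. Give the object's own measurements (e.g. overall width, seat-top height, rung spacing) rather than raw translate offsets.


A chair. The seat is a 417×467×39 mm slab with its top at z = 462 mm, on four 42×42 mm corner legs (flush with the seat edges, standing on z = 0). A flat backrest 32 mm thick, 370 mm tall, spans the full seat width and rises from the seat top along its +y edge, rear face flush with the rear of the seat. Two armrests of 41×41 mm section run along each side from the seat's front edge to the front of the backrest, top faces 243 mm above the seat top and outer faces flush with the seat's x-edges; a 41×41 mm post under the front of each armrest stands on the seat at the front corner.


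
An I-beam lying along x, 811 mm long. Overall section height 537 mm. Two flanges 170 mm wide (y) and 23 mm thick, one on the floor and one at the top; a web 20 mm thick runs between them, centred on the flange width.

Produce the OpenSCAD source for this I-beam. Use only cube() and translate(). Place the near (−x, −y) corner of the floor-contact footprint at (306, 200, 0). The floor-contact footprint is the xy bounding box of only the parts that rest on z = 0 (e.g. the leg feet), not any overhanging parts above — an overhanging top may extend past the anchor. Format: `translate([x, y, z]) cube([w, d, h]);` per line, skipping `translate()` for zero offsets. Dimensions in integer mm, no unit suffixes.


translate([306, 200, 0]) cube([811, 170, 23]);
translate([306, 275, 23]) cube([811, 20, 491]);
translate([306, 200, 514]) cube([811, 170, 23]);


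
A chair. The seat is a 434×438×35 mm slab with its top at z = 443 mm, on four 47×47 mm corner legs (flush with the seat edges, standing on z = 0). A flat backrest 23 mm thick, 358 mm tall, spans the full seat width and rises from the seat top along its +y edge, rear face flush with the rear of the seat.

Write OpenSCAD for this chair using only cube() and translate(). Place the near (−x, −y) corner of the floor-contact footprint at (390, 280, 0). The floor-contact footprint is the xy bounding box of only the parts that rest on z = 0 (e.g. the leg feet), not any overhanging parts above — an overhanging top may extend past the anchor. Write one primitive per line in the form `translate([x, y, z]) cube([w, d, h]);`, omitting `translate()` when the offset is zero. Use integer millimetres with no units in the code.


// leg_h = 443 - 35 = 408
translate([390, 280, 408]) cube([434, 438, 35]);
translate([390, 280, 0]) cube([47, 47, 408]);
translate([777, 280, 0]) cube([47, 47, 408]);
translate([390, 671, 0]) cube([47, 47, 408]);
translate([777, 671, 0]) cube([47, 47, 408]);
translate([390, 695, 443]) cube([434, 23, 358]);


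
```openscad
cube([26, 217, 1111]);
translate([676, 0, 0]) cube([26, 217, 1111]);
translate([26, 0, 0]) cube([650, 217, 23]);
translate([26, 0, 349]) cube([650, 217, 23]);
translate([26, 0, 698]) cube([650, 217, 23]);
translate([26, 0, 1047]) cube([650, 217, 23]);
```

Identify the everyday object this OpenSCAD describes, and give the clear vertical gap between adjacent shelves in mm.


A bookshelf. The clear shelf gap is 326 mm.

Two tall side panels with 4 horizontal boards between them — a bookshelf. The first two shelf undersides are at z = 0 and z = 349; with shelf thickness 23, the clear gap is 349 − 0 − 23 = 326 mm.


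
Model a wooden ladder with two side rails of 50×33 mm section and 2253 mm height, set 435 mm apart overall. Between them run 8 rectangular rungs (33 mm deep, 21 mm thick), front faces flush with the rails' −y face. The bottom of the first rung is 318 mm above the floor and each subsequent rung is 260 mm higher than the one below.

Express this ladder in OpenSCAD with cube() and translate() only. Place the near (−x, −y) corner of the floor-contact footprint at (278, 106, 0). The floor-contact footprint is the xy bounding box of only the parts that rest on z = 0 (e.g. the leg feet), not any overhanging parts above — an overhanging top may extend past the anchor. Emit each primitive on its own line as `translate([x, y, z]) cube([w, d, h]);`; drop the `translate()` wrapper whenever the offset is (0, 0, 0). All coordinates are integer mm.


translate([278, 106, 0]) cube([50, 33, 2253]);
translate([663, 106, 0]) cube([50, 33, 2253]);
translate([328, 106, 318]) cube([335, 33, 21]);
translate([328, 106, 578]) cube([335, 33, 21]);
translate([328, 106, 838]) cube([335, 33, 21]);
translate([328, 106, 1098]) cube([335, 33, 21]);
translate([328, 106, 1358]) cube([335, 33, 21]);
translate([328, 106, 1618]) cube([335, 33, 21]);
translate([328, 106, 1878]) cube([335, 33, 21]);
translate([328, 106, 2138]) cube([335, 33, 21]);


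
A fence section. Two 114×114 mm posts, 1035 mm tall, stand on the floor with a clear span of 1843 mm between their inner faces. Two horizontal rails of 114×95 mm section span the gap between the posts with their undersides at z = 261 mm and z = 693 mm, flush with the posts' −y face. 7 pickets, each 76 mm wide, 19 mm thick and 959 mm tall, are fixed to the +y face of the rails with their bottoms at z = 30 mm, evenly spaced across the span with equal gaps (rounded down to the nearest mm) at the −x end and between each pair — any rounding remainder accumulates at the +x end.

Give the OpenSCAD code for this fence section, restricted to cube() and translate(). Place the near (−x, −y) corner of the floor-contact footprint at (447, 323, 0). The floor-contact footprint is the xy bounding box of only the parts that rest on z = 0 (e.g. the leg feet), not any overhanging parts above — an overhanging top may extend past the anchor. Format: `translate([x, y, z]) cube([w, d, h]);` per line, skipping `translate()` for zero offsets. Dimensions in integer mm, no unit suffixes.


translate([447, 323, 0]) cube([114, 114, 1035]);
translate([2404, 323, 0]) cube([114, 114, 1035]);
translate([561, 323, 261]) cube([1843, 114, 95]);
translate([561, 323, 693]) cube([1843, 114, 95]);
translate([724, 437, 30]) cube([76, 19, 959]);
translate([963, 437, 30]) cube([76, 19, 959]);
translate([1202, 437, 30]) cube([76, 19, 959]);
translate([1441, 437, 30]) cube([76, 19, 959]);
translate([1680, 437, 30]) cube([76, 19, 959]);
translate([1919, 437, 30]) cube([76, 19, 959]);
translate([2158, 437, 30]) cube([76, 19, 959]);


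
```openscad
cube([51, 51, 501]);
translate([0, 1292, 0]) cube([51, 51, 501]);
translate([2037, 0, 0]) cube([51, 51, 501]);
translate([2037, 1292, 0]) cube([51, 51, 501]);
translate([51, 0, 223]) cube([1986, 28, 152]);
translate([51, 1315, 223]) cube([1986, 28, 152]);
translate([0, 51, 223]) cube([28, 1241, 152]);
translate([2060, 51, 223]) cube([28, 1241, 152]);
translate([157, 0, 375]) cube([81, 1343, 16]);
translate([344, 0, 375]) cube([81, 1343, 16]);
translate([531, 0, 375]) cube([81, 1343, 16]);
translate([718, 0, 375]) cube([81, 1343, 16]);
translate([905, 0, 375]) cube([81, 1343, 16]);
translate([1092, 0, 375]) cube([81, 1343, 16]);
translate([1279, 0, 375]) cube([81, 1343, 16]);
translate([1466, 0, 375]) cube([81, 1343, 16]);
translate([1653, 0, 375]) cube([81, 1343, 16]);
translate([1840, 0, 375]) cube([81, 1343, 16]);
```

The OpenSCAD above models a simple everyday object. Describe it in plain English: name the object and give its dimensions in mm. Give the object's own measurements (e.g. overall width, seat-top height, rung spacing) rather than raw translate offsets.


A bed frame 2088 mm long (x) by 1343 mm wide (y). Four 51×51 mm corner posts, 501 mm tall, at the corners of the footprint. Four rails of 28 mm thickness and 152 mm height run between adjacent posts with their undersides at z = 223 mm, their outer faces flush with the outside of the frame (the two x-running rails run between the posts' inner faces; the two y-running rails run between the posts' inner faces). 10 slats, each 81 mm wide (x) and 16 mm thick, lie across the top of the two x-running rails, running the full 1343 mm width of the frame in y; along x they sit between the end posts with a 106 mm gap after the −x posts and between neighbouring slats, leaving 116 mm before the +x posts.


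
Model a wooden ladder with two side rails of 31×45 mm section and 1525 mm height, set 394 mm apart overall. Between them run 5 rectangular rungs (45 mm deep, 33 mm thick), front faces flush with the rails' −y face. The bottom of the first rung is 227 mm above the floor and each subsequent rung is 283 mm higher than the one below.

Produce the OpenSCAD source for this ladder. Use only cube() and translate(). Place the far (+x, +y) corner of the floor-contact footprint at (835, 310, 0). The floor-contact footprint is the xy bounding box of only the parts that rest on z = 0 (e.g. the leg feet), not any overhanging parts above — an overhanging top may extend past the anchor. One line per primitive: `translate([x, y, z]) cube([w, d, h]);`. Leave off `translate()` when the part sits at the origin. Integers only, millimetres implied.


// rung span = 394 - 2*31 = 332
// rung[k] z = 227 + k*283
translate([441, 265, 0]) cube([31, 45, 1525]);
translate([804, 265, 0]) cube([31, 45, 1525]);
translate([472, 265, 227]) cube([332, 45, 33]);
translate([472, 265, 510]) cube([332, 45, 33]);
translate([472, 265, 793]) cube([332, 45, 33]);
translate([472, 265, 1076]) cube([332, 45, 33]);
translate([472, 265, 1359]) cube([332, 45, 33]);


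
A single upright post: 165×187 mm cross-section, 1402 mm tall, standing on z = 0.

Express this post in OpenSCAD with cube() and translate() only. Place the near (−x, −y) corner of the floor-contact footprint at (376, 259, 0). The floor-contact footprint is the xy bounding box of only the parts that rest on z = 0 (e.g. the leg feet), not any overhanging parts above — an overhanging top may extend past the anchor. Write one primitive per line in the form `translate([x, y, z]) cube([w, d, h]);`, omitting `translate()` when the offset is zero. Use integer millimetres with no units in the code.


translate([376, 259, 0]) cube([165, 187, 1402]);


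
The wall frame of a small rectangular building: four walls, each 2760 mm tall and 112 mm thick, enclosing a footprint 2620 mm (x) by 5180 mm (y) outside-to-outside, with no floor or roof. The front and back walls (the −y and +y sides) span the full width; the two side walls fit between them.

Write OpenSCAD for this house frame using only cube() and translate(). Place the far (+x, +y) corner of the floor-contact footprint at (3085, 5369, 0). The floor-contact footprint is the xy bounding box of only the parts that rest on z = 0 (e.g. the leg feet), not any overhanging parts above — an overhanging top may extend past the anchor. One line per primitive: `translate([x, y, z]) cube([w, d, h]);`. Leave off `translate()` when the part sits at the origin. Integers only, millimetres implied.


translate([465, 189, 0]) cube([2620, 112, 2760]);
translate([465, 5257, 0]) cube([2620, 112, 2760]);
translate([465, 301, 0]) cube([112, 4956, 2760]);
translate([2973, 301, 0]) cube([112, 4956, 2760]);


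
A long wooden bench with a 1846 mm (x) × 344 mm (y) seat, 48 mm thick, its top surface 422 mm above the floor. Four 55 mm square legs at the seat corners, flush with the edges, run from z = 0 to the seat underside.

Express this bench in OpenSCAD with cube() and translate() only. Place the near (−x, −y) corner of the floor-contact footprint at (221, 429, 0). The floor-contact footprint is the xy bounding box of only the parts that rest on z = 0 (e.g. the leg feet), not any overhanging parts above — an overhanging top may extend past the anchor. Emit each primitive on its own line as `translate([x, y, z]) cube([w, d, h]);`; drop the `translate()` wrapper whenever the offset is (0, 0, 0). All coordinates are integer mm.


translate([221, 429, 374]) cube([1846, 344, 48]);
translate([221, 429, 0]) cube([55, 55, 374]);
translate([221, 718, 0]) cube([55, 55, 374]);
translate([2012, 429, 0]) cube([55, 55, 374]);
translate([2012, 718, 0]) cube([55, 55, 374]);


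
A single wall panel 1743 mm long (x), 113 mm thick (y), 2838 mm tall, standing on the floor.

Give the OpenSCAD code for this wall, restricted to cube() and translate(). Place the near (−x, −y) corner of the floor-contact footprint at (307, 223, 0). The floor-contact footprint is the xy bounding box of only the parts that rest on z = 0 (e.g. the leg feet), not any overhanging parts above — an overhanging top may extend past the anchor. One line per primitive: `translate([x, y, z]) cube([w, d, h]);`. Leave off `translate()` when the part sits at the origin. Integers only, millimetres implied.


translate([307, 223, 0]) cube([1743, 113, 2838]);


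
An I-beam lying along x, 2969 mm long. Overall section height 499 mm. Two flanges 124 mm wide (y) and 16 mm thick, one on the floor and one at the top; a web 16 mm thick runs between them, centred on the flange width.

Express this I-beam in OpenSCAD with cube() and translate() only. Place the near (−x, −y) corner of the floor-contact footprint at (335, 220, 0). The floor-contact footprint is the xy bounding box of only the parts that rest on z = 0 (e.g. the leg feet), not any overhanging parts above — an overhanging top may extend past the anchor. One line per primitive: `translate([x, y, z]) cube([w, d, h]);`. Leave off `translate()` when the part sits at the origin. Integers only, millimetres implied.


translate([335, 220, 0]) cube([2969, 124, 16]);
translate([335, 274, 16]) cube([2969, 16, 467]);
translate([335, 220, 483]) cube([2969, 124, 16]);


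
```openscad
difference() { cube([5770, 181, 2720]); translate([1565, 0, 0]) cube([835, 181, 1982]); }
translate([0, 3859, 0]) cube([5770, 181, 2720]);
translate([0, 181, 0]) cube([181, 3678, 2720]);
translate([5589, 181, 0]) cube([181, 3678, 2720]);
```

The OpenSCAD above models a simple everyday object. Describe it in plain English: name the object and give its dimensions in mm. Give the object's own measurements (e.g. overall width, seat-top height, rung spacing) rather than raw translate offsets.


A single room: four walls, each 2720 mm tall and 181 mm thick, enclosing an outside footprint 5770×4040 mm (x × y), no floor or roof. The front and back walls (−y and +y sides) run the full x-width; the side walls fit between their inner faces. A door opening 835 mm wide and 1982 mm tall is cut through the front wall from the floor up, its −x edge 1565 mm from the wall's −x end.


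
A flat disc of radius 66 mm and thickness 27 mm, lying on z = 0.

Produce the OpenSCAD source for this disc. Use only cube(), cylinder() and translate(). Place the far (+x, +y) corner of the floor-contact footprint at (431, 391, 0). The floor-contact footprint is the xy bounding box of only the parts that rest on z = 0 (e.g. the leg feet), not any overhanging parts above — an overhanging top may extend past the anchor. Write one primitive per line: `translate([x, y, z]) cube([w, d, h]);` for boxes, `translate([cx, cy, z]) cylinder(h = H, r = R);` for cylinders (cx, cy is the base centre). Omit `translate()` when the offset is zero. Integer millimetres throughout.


translate([365, 325, 0]) cylinder(h = 27, r = 66);


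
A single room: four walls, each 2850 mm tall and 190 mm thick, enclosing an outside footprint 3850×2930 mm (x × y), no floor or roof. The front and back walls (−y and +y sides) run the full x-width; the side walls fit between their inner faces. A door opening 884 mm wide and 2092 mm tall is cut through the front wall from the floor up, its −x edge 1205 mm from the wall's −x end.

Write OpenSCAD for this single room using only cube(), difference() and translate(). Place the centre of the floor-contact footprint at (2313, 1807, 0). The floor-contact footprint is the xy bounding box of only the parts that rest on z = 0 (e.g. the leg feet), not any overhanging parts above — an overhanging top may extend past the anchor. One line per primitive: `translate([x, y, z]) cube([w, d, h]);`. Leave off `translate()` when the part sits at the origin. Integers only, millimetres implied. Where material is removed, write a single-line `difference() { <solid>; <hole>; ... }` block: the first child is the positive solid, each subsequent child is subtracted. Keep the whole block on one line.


difference() { translate([388, 342, 0]) cube([3850, 190, 2850]); translate([1593, 342, 0]) cube([884, 190, 2092]); }
translate([388, 3082, 0]) cube([3850, 190, 2850]);
translate([388, 532, 0]) cube([190, 2550, 2850]);
translate([4048, 532, 0]) cube([190, 2550, 2850]);


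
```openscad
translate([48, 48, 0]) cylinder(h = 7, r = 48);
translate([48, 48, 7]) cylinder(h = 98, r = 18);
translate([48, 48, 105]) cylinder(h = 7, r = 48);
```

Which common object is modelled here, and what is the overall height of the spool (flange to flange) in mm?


A spool. The overall height is 112 mm.

Three coaxial cylinders, large–small–large — a spool. Two 7 mm flanges and a 98 mm core give 7 + 98 + 7 = 112 mm.


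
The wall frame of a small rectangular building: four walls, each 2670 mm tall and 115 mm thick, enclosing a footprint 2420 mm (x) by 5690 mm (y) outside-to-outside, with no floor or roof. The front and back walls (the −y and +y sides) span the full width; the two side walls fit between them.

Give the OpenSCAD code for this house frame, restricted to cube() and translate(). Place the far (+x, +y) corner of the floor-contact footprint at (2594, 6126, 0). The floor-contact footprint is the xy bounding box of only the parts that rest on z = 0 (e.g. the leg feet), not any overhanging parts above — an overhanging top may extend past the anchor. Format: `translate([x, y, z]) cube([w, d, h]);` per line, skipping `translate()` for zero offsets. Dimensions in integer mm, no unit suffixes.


translate([174, 436, 0]) cube([2420, 115, 2670]);
translate([174, 6011, 0]) cube([2420, 115, 2670]);
translate([174, 551, 0]) cube([115, 5460, 2670]);
translate([2479, 551, 0]) cube([115, 5460, 2670]);


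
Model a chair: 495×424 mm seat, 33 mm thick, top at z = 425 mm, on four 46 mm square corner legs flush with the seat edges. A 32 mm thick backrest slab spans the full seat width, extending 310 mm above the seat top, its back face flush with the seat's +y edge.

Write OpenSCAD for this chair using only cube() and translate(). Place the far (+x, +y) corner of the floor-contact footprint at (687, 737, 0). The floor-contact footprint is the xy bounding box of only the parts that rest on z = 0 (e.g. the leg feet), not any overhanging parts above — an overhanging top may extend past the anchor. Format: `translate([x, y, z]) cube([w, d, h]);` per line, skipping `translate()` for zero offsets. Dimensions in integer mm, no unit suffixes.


// leg_h = 425 - 33 = 392
translate([192, 313, 392]) cube([495, 424, 33]);
translate([192, 313, 0]) cube([46, 46, 392]);
translate([641, 313, 0]) cube([46, 46, 392]);
translate([192, 691, 0]) cube([46, 46, 392]);
translate([641, 691, 0]) cube([46, 46, 392]);
translate([192, 705, 425]) cube([495, 32, 310]);


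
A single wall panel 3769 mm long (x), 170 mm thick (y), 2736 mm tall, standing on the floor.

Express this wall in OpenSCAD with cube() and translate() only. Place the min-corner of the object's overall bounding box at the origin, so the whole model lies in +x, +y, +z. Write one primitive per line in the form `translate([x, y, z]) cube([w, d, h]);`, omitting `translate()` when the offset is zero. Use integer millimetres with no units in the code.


cube([3769, 170, 2736]);


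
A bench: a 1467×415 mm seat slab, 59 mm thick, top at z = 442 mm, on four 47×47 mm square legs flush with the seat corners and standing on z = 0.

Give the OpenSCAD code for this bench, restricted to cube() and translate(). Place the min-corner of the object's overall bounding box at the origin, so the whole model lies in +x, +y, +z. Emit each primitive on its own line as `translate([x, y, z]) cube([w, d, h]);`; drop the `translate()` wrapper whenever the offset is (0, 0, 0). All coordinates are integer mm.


translate([0, 0, 383]) cube([1467, 415, 59]);
cube([47, 47, 383]);
translate([0, 368, 0]) cube([47, 47, 383]);
translate([1420, 0, 0]) cube([47, 47, 383]);
translate([1420, 368, 0]) cube([47, 47, 383]);


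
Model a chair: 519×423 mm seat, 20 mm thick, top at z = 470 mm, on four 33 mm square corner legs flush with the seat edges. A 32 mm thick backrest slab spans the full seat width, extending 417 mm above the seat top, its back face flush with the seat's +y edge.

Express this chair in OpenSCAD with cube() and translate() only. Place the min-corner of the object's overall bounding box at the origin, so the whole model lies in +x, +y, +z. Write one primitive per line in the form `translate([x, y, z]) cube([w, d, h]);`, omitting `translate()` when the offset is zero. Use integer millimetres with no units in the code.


translate([0, 0, 450]) cube([519, 423, 20]);
cube([33, 33, 450]);
translate([486, 0, 0]) cube([33, 33, 450]);
translate([0, 390, 0]) cube([33, 33, 450]);
translate([486, 390, 0]) cube([33, 33, 450]);
translate([0, 391, 470]) cube([519, 32, 417]);


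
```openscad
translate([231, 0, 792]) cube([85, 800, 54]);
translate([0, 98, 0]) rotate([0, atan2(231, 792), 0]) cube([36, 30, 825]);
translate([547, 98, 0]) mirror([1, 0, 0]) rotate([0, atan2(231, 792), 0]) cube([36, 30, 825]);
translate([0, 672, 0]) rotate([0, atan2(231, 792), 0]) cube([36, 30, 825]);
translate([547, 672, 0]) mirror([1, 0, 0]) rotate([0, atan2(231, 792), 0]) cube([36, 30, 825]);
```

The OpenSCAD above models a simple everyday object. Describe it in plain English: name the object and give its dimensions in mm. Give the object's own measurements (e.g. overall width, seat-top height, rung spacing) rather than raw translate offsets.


A sawhorse. A 85×800×54 mm beam (x, y, z) sits on two A-frame leg pairs. Each pair is two raked legs of 36×30 mm section (30 mm along y) splaying symmetrically in x. Each leg rises 792 mm vertically over 231 mm of horizontal reach and is 825 mm long along its own axis. Every leg's outer bottom edge rests on the floor and its outer top edge meets a bottom edge of the beam — the left legs (tilting toward +x) meet the beam's −x bottom edge, the right legs (their mirror images, tilting toward −x) meet its +x bottom edge — so the leg tops tuck under the beam, the beam's underside is 792 mm above the floor, and the feet are 547 mm apart outside-to-outside with the beam centred between them. The two leg pairs are set in 98 mm from either end of the beam.


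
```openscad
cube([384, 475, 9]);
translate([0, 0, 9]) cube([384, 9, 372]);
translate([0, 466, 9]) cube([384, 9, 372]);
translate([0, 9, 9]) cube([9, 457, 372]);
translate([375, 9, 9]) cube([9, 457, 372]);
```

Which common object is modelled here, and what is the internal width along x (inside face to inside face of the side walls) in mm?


An open box. The internal width is 366 mm.

A 384×475 base slab with four walls standing on it — an open box. The base is 384 mm wide and the walls are 9 mm thick, so the internal width is 384 − 2 × 9 = 366 mm.
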